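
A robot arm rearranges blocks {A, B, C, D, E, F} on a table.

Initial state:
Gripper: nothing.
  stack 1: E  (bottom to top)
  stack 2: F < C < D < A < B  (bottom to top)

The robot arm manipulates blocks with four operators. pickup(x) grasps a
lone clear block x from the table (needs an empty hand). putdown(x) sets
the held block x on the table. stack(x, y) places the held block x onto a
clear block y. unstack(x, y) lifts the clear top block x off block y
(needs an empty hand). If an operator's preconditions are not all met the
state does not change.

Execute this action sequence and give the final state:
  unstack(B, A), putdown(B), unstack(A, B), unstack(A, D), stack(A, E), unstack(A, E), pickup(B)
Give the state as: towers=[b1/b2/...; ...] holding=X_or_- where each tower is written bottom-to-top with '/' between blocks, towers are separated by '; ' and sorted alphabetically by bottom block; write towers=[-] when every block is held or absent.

towers=[B; E; F/C/D] holding=A

step 1 (unstack(B, A)): towers=[E; F/C/D/A] holding=B
step 2 (putdown(B)): towers=[B; E; F/C/D/A] holding=-
step 3 (unstack(A, B)) [no-op]: towers=[B; E; F/C/D/A] holding=-
step 4 (unstack(A, D)): towers=[B; E; F/C/D] holding=A
step 5 (stack(A, E)): towers=[B; E/A; F/C/D] holding=-
step 6 (unstack(A, E)): towers=[B; E; F/C/D] holding=A
step 7 (pickup(B)) [no-op]: towers=[B; E; F/C/D] holding=A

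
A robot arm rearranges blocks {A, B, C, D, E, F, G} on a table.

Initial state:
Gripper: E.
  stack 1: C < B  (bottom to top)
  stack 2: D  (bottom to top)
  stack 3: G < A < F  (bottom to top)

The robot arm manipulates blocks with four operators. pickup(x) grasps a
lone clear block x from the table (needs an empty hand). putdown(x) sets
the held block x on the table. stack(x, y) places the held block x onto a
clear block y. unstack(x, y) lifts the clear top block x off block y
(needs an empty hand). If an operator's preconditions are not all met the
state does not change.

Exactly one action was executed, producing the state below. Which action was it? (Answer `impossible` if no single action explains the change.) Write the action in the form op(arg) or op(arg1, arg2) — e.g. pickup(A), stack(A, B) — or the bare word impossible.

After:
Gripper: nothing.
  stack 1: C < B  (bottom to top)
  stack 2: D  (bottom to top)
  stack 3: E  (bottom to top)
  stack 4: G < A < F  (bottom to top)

putdown(E)

target: towers=[C/B; D; E; G/A/F] holding=-
        putdown(E) → towers=[C/B; D; E; G/A/F] holding=-  ← match
       stack(E, B) → towers=[C/B/E; D; G/A/F] holding=-
       stack(E, F) → towers=[C/B; D; G/A/F/E] holding=-
       stack(E, D) → towers=[C/B; D/E; G/A/F] holding=-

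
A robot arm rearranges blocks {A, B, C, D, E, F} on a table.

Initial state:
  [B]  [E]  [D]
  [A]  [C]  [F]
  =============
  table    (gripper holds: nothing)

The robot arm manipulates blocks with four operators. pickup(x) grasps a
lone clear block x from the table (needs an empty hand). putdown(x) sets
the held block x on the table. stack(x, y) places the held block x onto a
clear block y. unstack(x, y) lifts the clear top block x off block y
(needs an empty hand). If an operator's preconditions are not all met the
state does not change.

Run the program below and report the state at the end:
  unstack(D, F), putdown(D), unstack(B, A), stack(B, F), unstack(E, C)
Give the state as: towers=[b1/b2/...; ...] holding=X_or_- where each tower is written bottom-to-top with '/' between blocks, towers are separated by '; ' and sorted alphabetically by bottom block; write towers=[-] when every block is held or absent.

towers=[A; C; D; F/B] holding=E

step 1 (unstack(D, F)): towers=[A/B; C/E; F] holding=D
step 2 (putdown(D)): towers=[A/B; C/E; D; F] holding=-
step 3 (unstack(B, A)): towers=[A; C/E; D; F] holding=B
step 4 (stack(B, F)): towers=[A; C/E; D; F/B] holding=-
step 5 (unstack(E, C)): towers=[A; C; D; F/B] holding=E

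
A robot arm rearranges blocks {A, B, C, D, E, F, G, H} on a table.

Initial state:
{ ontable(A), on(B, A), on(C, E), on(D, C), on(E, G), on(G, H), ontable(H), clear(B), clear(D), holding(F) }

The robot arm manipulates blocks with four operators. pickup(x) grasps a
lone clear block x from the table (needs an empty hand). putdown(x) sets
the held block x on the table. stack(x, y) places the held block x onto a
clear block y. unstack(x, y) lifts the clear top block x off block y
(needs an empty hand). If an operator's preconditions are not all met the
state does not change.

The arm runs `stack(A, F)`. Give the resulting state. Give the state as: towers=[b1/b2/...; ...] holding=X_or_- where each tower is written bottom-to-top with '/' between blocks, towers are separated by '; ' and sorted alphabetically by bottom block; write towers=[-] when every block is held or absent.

towers=[A/B; H/G/E/C/D] holding=F

before: towers=[A/B; H/G/E/C/D] holding=F
pre[stack(A, F)]: holding(A) fail, clear(F) fail, A≠F ok
holding(A), clear(F) unmet → stack(A, F) is a no-op
after:  towers=[A/B; H/G/E/C/D] holding=F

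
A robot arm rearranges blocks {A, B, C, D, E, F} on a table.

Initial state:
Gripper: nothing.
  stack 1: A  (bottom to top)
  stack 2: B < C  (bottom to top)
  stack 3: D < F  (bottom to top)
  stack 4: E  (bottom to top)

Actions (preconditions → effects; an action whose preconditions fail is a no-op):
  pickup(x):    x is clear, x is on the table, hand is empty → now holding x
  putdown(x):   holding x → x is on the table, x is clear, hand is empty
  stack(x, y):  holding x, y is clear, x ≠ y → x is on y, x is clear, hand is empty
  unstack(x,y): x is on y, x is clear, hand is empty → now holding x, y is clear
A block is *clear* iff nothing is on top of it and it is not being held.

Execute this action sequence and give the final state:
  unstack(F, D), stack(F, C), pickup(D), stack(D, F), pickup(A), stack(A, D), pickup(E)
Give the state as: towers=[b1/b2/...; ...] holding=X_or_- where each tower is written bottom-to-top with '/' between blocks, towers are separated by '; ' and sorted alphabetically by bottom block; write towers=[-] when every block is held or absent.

step 1 (unstack(F, D)): towers=[A; B/C; D; E] holding=F
step 2 (stack(F, C)): towers=[A; B/C/F; D; E] holding=-
step 3 (pickup(D)): towers=[A; B/C/F; E] holding=D
step 4 (stack(D, F)): towers=[A; B/C/F/D; E] holding=-
step 5 (pickup(A)): towers=[B/C/F/D; E] holding=A
step 6 (stack(A, D)): towers=[B/C/F/D/A; E] holding=-
step 7 (pickup(E)): towers=[B/C/F/D/A] holding=E

towers=[B/C/F/D/A] holding=E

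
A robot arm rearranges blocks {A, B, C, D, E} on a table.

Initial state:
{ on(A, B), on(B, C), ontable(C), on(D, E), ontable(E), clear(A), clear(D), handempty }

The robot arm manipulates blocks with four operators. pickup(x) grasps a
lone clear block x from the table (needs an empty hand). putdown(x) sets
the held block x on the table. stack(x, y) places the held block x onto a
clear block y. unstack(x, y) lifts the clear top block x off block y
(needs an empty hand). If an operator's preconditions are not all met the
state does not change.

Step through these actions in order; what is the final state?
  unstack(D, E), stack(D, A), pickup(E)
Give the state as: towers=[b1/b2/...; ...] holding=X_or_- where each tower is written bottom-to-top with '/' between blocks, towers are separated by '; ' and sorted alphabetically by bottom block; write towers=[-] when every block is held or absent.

step 1 (unstack(D, E)): towers=[C/B/A; E] holding=D
step 2 (stack(D, A)): towers=[C/B/A/D; E] holding=-
step 3 (pickup(E)): towers=[C/B/A/D] holding=E

towers=[C/B/A/D] holding=E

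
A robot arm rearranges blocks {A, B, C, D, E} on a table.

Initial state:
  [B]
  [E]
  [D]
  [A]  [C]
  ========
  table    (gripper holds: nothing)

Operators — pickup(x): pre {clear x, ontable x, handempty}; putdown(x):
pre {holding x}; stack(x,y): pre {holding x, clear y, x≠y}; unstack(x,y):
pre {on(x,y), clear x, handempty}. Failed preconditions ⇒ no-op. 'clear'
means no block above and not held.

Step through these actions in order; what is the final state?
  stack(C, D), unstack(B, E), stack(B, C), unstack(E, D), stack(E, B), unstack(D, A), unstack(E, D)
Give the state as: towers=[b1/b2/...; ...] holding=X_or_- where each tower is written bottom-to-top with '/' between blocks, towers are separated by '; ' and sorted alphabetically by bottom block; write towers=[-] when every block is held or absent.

towers=[A; C/B/E] holding=D

step 1 (stack(C, D)) [no-op]: towers=[A/D/E/B; C] holding=-
step 2 (unstack(B, E)): towers=[A/D/E; C] holding=B
step 3 (stack(B, C)): towers=[A/D/E; C/B] holding=-
step 4 (unstack(E, D)): towers=[A/D; C/B] holding=E
step 5 (stack(E, B)): towers=[A/D; C/B/E] holding=-
step 6 (unstack(D, A)): towers=[A; C/B/E] holding=D
step 7 (unstack(E, D)) [no-op]: towers=[A; C/B/E] holding=D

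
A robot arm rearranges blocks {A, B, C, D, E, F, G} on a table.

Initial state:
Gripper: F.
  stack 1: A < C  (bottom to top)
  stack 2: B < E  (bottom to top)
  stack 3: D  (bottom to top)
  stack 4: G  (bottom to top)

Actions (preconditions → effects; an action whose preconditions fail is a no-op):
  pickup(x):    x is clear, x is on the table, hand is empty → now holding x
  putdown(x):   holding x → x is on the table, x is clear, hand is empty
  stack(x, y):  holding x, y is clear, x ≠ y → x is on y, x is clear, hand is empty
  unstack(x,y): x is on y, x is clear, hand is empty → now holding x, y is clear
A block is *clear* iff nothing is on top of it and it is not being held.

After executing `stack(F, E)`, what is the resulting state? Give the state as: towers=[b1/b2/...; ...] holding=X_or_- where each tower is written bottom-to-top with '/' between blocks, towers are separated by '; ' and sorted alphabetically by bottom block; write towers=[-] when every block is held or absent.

towers=[A/C; B/E/F; D; G] holding=-

before: towers=[A/C; B/E; D; G] holding=F
pre[stack(F, E)]: holding(F) ok, clear(E) ok, F≠E ok
all met → apply stack(F, E)
after:  towers=[A/C; B/E/F; D; G] holding=-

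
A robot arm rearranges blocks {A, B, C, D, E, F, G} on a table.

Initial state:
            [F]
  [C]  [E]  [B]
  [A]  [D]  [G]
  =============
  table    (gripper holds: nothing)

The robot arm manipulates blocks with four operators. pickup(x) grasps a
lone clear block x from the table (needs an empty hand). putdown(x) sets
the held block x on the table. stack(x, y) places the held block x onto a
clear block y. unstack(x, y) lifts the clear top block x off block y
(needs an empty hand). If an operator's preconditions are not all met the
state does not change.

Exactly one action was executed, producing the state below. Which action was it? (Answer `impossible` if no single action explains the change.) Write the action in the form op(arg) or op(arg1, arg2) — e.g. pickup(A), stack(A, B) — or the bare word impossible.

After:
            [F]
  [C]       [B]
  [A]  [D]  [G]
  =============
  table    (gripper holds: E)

unstack(E, D)

target: towers=[A/C; D; G/B/F] holding=E
     unstack(F, B) → towers=[A/C; D/E; G/B] holding=F
     unstack(E, D) → towers=[A/C; D; G/B/F] holding=E  ← match
     unstack(C, A) → towers=[A; D/E; G/B/F] holding=C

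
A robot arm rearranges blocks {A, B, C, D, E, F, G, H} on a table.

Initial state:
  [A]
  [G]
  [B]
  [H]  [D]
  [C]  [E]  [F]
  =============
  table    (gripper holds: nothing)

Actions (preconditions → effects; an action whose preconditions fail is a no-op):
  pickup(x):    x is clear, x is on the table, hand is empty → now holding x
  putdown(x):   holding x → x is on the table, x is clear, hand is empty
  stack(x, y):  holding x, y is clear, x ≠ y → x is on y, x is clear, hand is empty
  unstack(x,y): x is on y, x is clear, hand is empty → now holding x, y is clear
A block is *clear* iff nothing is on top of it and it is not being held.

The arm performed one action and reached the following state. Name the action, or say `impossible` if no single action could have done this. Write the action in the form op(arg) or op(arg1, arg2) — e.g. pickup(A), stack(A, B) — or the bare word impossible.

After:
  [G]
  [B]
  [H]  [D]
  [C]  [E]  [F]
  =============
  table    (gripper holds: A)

unstack(A, G)

target: towers=[C/H/B/G; E/D; F] holding=A
     unstack(A, G) → towers=[C/H/B/G; E/D; F] holding=A  ← match
         pickup(F) → towers=[C/H/B/G/A; E/D] holding=F
     unstack(D, E) → towers=[C/H/B/G/A; E; F] holding=D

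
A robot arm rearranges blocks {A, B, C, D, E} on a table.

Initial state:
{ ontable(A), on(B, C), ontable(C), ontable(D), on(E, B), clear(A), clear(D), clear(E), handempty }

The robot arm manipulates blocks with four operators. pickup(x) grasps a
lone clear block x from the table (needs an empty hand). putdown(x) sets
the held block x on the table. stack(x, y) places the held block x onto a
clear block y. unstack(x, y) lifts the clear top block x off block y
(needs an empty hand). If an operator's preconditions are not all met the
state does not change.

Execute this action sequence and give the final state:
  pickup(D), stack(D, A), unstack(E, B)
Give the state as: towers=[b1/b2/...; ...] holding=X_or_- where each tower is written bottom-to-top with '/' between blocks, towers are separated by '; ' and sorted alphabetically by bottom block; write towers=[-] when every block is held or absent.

towers=[A/D; C/B] holding=E

step 1 (pickup(D)): towers=[A; C/B/E] holding=D
step 2 (stack(D, A)): towers=[A/D; C/B/E] holding=-
step 3 (unstack(E, B)): towers=[A/D; C/B] holding=E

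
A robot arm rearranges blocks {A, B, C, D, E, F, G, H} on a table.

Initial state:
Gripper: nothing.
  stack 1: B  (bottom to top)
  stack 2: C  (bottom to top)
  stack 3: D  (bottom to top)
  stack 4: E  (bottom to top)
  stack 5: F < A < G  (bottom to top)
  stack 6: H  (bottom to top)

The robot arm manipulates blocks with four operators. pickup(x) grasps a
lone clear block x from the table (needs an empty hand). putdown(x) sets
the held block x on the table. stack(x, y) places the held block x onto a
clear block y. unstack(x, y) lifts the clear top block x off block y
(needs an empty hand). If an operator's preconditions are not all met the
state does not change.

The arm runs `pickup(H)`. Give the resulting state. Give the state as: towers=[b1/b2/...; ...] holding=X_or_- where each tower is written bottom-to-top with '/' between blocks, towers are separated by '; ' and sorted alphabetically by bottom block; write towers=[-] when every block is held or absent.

towers=[B; C; D; E; F/A/G] holding=H

before: towers=[B; C; D; E; F/A/G; H] holding=-
pre[pickup(H)]: clear(H) ✓, ontable(H) ✓, handempty ✓
all met → apply pickup(H)
after:  towers=[B; C; D; E; F/A/G] holding=H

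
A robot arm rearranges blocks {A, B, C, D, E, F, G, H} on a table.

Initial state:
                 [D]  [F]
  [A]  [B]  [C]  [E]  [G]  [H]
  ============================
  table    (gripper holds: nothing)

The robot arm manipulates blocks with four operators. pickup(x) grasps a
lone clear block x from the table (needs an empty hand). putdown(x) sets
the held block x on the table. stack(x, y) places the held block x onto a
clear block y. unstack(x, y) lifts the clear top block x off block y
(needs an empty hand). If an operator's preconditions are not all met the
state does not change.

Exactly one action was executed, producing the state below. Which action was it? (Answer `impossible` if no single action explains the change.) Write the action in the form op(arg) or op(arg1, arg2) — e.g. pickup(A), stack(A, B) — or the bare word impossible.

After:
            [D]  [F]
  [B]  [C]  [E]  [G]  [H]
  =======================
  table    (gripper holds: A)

pickup(A)

target: towers=[B; C; E/D; G/F; H] holding=A
         pickup(A) → towers=[B; C; E/D; G/F; H] holding=A  ← match
         pickup(H) → towers=[A; B; C; E/D; G/F] holding=H
         pickup(B) → towers=[A; C; E/D; G/F; H] holding=B
     unstack(F, G) → towers=[A; B; C; E/D; G; H] holding=F
     unstack(D, E) → towers=[A; B; C; E; G/F; H] holding=D
         pickup(C) → towers=[A; B; E/D; G/F; H] holding=C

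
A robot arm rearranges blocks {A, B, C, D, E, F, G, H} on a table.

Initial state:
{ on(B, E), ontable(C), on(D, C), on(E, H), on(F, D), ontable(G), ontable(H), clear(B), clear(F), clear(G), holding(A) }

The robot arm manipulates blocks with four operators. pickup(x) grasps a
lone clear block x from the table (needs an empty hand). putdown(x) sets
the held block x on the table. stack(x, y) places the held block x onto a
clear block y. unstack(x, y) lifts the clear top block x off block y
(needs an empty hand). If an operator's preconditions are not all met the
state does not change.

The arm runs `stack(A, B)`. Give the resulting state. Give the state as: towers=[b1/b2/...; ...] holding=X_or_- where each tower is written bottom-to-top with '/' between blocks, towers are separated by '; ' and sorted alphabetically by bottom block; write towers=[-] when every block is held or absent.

towers=[C/D/F; G; H/E/B/A] holding=-

before: towers=[C/D/F; G; H/E/B] holding=A
pre[stack(A, B)]: holding(A) ✓, clear(B) ✓, A≠B ✓
all met → apply stack(A, B)
after:  towers=[C/D/F; G; H/E/B/A] holding=-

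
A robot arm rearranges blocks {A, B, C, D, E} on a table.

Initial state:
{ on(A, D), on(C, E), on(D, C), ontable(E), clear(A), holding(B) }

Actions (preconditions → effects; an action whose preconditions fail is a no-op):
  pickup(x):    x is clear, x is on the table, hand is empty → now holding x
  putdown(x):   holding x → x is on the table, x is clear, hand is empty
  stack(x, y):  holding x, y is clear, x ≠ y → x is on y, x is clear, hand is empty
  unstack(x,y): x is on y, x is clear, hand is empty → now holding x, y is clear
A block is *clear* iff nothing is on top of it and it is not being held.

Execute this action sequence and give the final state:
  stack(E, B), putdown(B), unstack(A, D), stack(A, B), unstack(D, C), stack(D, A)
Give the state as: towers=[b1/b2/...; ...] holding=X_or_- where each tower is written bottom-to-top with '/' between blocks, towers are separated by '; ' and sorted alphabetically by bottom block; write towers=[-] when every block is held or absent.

towers=[B/A/D; E/C] holding=-

step 1 (stack(E, B)) [no-op]: towers=[E/C/D/A] holding=B
step 2 (putdown(B)): towers=[B; E/C/D/A] holding=-
step 3 (unstack(A, D)): towers=[B; E/C/D] holding=A
step 4 (stack(A, B)): towers=[B/A; E/C/D] holding=-
step 5 (unstack(D, C)): towers=[B/A; E/C] holding=D
step 6 (stack(D, A)): towers=[B/A/D; E/C] holding=-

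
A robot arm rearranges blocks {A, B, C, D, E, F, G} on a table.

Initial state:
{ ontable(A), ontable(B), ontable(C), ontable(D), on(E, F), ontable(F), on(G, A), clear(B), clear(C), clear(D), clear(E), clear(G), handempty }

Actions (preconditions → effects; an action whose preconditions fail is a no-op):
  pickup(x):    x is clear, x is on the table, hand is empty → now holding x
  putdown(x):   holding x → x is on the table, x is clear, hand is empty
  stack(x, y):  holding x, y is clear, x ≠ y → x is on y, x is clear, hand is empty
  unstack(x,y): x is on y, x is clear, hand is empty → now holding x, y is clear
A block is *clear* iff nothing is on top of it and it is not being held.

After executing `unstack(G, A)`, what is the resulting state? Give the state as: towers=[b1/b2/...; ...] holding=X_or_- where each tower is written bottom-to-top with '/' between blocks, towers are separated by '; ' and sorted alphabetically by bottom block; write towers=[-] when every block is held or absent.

before: towers=[A/G; B; C; D; F/E] holding=-
pre[unstack(G, A)]: on(G,A) ✓, clear(G) ✓, handempty ✓
all met → apply unstack(G, A)
after:  towers=[A; B; C; D; F/E] holding=G

towers=[A; B; C; D; F/E] holding=G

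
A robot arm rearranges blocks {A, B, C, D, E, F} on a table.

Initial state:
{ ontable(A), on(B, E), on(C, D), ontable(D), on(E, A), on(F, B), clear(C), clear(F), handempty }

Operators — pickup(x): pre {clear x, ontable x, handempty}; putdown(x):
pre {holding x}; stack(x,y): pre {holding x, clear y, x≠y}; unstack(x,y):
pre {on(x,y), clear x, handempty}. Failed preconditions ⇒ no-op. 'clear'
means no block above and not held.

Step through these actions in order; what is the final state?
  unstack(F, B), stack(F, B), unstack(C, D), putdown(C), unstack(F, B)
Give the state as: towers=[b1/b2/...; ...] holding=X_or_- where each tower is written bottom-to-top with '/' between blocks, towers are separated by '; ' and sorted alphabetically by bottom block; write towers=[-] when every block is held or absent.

towers=[A/E/B; C; D] holding=F

step 1 (unstack(F, B)): towers=[A/E/B; D/C] holding=F
step 2 (stack(F, B)): towers=[A/E/B/F; D/C] holding=-
step 3 (unstack(C, D)): towers=[A/E/B/F; D] holding=C
step 4 (putdown(C)): towers=[A/E/B/F; C; D] holding=-
step 5 (unstack(F, B)): towers=[A/E/B; C; D] holding=F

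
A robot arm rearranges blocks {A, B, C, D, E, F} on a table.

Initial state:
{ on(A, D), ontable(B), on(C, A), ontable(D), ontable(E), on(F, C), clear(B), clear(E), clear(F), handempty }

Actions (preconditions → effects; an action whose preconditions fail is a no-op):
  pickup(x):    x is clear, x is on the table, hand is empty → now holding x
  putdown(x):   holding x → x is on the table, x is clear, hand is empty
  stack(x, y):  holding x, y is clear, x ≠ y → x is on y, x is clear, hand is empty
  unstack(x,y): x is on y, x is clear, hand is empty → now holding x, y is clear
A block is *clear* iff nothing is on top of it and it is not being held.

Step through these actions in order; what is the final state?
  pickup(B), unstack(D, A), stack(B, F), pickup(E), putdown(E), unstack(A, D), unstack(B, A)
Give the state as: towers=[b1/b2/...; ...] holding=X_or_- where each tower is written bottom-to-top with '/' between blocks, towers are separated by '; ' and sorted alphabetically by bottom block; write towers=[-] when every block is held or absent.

towers=[D/A/C/F/B; E] holding=-

step 1 (pickup(B)): towers=[D/A/C/F; E] holding=B
step 2 (unstack(D, A)) [no-op]: towers=[D/A/C/F; E] holding=B
step 3 (stack(B, F)): towers=[D/A/C/F/B; E] holding=-
step 4 (pickup(E)): towers=[D/A/C/F/B] holding=E
step 5 (putdown(E)): towers=[D/A/C/F/B; E] holding=-
step 6 (unstack(A, D)) [no-op]: towers=[D/A/C/F/B; E] holding=-
step 7 (unstack(B, A)) [no-op]: towers=[D/A/C/F/B; E] holding=-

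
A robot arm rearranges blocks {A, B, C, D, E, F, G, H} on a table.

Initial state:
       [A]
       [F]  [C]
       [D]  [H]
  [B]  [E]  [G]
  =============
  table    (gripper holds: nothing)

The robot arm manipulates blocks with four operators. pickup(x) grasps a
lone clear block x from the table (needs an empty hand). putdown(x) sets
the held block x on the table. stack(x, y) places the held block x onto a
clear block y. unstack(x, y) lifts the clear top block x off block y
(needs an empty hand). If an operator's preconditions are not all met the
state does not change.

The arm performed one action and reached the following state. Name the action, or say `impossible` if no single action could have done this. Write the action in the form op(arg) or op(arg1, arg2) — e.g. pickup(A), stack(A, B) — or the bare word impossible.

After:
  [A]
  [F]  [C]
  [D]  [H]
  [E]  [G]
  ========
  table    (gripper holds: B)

target: towers=[E/D/F/A; G/H/C] holding=B
     unstack(A, F) → towers=[B; E/D/F; G/H/C] holding=A
         pickup(B) → towers=[E/D/F/A; G/H/C] holding=B  ← match
     unstack(C, H) → towers=[B; E/D/F/A; G/H] holding=C

pickup(B)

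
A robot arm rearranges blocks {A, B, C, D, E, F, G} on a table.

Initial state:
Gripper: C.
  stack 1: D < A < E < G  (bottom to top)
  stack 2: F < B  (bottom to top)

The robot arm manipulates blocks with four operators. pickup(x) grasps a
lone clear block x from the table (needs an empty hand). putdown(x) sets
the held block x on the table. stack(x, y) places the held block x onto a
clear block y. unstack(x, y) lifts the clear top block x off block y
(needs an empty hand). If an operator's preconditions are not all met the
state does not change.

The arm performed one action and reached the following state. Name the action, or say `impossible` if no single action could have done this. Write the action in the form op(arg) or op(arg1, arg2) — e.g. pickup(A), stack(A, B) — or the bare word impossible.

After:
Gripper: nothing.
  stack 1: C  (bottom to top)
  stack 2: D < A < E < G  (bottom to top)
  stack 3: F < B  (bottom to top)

putdown(C)

target: towers=[C; D/A/E/G; F/B] holding=-
        putdown(C) → towers=[C; D/A/E/G; F/B] holding=-  ← match
       stack(C, B) → towers=[D/A/E/G; F/B/C] holding=-
       stack(C, G) → towers=[D/A/E/G/C; F/B] holding=-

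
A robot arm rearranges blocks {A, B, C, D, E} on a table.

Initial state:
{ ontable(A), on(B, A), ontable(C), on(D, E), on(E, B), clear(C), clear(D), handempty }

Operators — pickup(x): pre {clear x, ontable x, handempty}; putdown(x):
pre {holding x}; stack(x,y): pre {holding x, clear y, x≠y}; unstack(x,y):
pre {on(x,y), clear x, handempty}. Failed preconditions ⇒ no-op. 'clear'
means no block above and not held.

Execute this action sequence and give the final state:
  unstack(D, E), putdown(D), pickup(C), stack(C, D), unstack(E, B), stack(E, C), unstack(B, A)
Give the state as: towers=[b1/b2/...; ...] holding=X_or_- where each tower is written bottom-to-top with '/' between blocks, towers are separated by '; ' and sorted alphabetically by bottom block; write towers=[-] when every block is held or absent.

step 1 (unstack(D, E)): towers=[A/B/E; C] holding=D
step 2 (putdown(D)): towers=[A/B/E; C; D] holding=-
step 3 (pickup(C)): towers=[A/B/E; D] holding=C
step 4 (stack(C, D)): towers=[A/B/E; D/C] holding=-
step 5 (unstack(E, B)): towers=[A/B; D/C] holding=E
step 6 (stack(E, C)): towers=[A/B; D/C/E] holding=-
step 7 (unstack(B, A)): towers=[A; D/C/E] holding=B

towers=[A; D/C/E] holding=B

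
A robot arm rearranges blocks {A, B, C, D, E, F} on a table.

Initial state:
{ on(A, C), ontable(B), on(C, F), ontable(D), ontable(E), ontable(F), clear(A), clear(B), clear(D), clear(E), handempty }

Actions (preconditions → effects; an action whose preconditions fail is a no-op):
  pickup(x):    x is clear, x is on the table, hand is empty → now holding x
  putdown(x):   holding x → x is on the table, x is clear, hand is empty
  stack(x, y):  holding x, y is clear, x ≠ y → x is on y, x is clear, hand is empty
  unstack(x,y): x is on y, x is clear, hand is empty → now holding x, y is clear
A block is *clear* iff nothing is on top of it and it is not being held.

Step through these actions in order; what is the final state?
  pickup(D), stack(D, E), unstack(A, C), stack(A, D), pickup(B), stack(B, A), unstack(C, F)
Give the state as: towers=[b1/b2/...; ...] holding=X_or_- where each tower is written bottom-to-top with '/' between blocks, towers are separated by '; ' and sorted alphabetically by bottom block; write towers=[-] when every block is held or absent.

step 1 (pickup(D)): towers=[B; E; F/C/A] holding=D
step 2 (stack(D, E)): towers=[B; E/D; F/C/A] holding=-
step 3 (unstack(A, C)): towers=[B; E/D; F/C] holding=A
step 4 (stack(A, D)): towers=[B; E/D/A; F/C] holding=-
step 5 (pickup(B)): towers=[E/D/A; F/C] holding=B
step 6 (stack(B, A)): towers=[E/D/A/B; F/C] holding=-
step 7 (unstack(C, F)): towers=[E/D/A/B; F] holding=C

towers=[E/D/A/B; F] holding=C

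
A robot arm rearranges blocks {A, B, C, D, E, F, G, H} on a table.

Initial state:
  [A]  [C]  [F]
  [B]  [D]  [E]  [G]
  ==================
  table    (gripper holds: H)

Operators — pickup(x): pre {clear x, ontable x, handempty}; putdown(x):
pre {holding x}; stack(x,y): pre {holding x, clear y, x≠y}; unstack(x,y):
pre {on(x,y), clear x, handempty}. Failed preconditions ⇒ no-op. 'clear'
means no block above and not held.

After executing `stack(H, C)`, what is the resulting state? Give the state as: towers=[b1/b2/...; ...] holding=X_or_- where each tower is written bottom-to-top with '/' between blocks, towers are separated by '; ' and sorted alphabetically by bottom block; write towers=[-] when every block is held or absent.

before: towers=[B/A; D/C; E/F; G] holding=H
pre[stack(H, C)]: holding(H) ok, clear(C) ok, H≠C ok
all met → apply stack(H, C)
after:  towers=[B/A; D/C/H; E/F; G] holding=-

towers=[B/A; D/C/H; E/F; G] holding=-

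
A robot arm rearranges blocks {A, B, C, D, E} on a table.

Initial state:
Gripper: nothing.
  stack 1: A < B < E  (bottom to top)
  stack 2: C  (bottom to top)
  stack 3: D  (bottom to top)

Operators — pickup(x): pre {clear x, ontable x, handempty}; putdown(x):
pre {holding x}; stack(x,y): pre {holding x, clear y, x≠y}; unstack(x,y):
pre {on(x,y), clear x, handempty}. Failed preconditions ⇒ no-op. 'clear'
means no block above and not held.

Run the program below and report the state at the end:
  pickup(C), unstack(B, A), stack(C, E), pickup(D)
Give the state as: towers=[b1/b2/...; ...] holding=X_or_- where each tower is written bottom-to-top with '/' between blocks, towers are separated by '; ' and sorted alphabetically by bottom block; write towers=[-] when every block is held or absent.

towers=[A/B/E/C] holding=D

step 1 (pickup(C)): towers=[A/B/E; D] holding=C
step 2 (unstack(B, A)) [no-op]: towers=[A/B/E; D] holding=C
step 3 (stack(C, E)): towers=[A/B/E/C; D] holding=-
step 4 (pickup(D)): towers=[A/B/E/C] holding=D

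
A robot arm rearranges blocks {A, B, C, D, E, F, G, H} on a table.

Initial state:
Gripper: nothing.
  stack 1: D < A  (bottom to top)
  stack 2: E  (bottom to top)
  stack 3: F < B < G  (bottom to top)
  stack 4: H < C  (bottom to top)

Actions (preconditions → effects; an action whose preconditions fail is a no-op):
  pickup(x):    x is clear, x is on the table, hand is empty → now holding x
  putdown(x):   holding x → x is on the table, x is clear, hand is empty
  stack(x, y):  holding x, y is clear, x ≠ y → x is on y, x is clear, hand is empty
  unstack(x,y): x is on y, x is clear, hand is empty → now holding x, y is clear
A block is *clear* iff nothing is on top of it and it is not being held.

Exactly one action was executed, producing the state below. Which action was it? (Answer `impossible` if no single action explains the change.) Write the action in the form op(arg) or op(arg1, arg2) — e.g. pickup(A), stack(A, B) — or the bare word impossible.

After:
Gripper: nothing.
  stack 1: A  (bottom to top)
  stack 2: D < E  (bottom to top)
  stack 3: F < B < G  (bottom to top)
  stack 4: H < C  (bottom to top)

target: towers=[A; D/E; F/B/G; H/C] holding=-
     unstack(G, B) → towers=[D/A; E; F/B; H/C] holding=G
     unstack(A, D) → towers=[D; E; F/B/G; H/C] holding=A
         pickup(E) → towers=[D/A; F/B/G; H/C] holding=E
     unstack(C, H) → towers=[D/A; E; F/B/G; H] holding=C
none of the 4 applicable actions match → impossible

impossible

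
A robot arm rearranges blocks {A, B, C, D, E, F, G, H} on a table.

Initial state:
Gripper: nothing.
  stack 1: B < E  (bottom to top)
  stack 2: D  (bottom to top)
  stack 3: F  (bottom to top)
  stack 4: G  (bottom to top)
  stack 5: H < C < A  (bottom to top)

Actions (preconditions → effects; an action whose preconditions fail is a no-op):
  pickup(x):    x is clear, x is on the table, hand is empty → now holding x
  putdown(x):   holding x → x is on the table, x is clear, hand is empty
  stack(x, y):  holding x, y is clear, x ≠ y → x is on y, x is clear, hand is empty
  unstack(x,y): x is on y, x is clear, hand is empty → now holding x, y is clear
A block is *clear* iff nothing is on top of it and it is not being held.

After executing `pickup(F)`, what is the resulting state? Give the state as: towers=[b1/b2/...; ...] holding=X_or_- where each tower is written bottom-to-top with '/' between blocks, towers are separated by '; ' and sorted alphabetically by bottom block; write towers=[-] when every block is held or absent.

before: towers=[B/E; D; F; G; H/C/A] holding=-
pre[pickup(F)]: clear(F) ✓, ontable(F) ✓, handempty ✓
all met → apply pickup(F)
after:  towers=[B/E; D; G; H/C/A] holding=F

towers=[B/E; D; G; H/C/A] holding=F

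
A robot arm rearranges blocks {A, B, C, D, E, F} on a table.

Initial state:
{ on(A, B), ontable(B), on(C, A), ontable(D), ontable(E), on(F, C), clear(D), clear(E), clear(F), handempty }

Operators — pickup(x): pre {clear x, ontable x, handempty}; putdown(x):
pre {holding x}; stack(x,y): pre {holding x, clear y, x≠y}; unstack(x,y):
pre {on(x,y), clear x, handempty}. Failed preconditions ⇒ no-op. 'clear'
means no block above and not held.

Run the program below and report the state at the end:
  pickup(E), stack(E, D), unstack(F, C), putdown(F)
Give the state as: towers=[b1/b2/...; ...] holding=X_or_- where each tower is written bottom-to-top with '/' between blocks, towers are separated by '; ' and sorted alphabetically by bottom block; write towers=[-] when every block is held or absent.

step 1 (pickup(E)): towers=[B/A/C/F; D] holding=E
step 2 (stack(E, D)): towers=[B/A/C/F; D/E] holding=-
step 3 (unstack(F, C)): towers=[B/A/C; D/E] holding=F
step 4 (putdown(F)): towers=[B/A/C; D/E; F] holding=-

towers=[B/A/C; D/E; F] holding=-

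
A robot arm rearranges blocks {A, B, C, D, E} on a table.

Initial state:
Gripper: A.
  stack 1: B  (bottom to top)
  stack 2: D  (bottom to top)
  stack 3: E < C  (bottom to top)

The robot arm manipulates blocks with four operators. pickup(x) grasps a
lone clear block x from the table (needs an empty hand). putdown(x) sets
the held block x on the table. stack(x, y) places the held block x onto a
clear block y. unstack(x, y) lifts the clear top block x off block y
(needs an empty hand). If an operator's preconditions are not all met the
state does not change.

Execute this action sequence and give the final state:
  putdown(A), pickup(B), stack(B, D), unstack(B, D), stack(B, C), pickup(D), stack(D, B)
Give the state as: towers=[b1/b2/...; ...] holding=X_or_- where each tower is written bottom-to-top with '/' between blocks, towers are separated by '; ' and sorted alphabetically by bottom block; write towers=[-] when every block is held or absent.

step 1 (putdown(A)): towers=[A; B; D; E/C] holding=-
step 2 (pickup(B)): towers=[A; D; E/C] holding=B
step 3 (stack(B, D)): towers=[A; D/B; E/C] holding=-
step 4 (unstack(B, D)): towers=[A; D; E/C] holding=B
step 5 (stack(B, C)): towers=[A; D; E/C/B] holding=-
step 6 (pickup(D)): towers=[A; E/C/B] holding=D
step 7 (stack(D, B)): towers=[A; E/C/B/D] holding=-

towers=[A; E/C/B/D] holding=-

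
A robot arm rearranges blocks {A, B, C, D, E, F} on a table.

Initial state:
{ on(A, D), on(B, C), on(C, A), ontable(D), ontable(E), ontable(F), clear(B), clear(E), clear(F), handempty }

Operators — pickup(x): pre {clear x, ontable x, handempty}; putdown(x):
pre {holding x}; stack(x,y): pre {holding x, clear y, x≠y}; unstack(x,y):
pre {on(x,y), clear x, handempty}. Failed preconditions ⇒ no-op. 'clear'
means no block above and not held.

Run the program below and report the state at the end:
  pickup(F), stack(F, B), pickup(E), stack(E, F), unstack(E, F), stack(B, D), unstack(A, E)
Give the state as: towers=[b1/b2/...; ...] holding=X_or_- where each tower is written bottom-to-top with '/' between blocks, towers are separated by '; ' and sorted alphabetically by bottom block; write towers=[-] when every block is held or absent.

towers=[D/A/C/B/F] holding=E

step 1 (pickup(F)): towers=[D/A/C/B; E] holding=F
step 2 (stack(F, B)): towers=[D/A/C/B/F; E] holding=-
step 3 (pickup(E)): towers=[D/A/C/B/F] holding=E
step 4 (stack(E, F)): towers=[D/A/C/B/F/E] holding=-
step 5 (unstack(E, F)): towers=[D/A/C/B/F] holding=E
step 6 (stack(B, D)) [no-op]: towers=[D/A/C/B/F] holding=E
step 7 (unstack(A, E)) [no-op]: towers=[D/A/C/B/F] holding=E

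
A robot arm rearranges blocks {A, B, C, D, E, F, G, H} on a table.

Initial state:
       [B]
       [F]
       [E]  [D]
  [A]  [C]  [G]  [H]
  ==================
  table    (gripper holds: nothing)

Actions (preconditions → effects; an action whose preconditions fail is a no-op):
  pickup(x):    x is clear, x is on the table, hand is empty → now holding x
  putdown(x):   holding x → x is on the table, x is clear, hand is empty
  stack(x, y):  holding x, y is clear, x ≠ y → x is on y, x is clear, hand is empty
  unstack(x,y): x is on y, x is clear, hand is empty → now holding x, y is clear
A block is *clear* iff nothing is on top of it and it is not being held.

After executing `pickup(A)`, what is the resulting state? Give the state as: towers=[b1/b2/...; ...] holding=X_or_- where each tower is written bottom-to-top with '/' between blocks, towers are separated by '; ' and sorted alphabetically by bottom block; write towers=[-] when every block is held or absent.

before: towers=[A; C/E/F/B; G/D; H] holding=-
pre[pickup(A)]: clear(A) yes, ontable(A) yes, handempty yes
all met → apply pickup(A)
after:  towers=[C/E/F/B; G/D; H] holding=A

towers=[C/E/F/B; G/D; H] holding=A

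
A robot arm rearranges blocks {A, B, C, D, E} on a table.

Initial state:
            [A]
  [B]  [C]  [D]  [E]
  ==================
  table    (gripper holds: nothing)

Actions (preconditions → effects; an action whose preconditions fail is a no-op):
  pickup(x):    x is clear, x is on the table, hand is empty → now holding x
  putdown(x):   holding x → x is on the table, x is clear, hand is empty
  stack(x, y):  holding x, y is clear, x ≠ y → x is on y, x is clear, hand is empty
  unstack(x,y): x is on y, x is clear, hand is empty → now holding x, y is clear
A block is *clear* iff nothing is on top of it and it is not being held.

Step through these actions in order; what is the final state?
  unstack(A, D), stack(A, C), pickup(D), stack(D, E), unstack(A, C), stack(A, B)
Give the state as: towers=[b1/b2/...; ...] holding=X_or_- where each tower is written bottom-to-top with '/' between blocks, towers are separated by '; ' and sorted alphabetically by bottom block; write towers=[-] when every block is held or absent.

towers=[B/A; C; E/D] holding=-

step 1 (unstack(A, D)): towers=[B; C; D; E] holding=A
step 2 (stack(A, C)): towers=[B; C/A; D; E] holding=-
step 3 (pickup(D)): towers=[B; C/A; E] holding=D
step 4 (stack(D, E)): towers=[B; C/A; E/D] holding=-
step 5 (unstack(A, C)): towers=[B; C; E/D] holding=A
step 6 (stack(A, B)): towers=[B/A; C; E/D] holding=-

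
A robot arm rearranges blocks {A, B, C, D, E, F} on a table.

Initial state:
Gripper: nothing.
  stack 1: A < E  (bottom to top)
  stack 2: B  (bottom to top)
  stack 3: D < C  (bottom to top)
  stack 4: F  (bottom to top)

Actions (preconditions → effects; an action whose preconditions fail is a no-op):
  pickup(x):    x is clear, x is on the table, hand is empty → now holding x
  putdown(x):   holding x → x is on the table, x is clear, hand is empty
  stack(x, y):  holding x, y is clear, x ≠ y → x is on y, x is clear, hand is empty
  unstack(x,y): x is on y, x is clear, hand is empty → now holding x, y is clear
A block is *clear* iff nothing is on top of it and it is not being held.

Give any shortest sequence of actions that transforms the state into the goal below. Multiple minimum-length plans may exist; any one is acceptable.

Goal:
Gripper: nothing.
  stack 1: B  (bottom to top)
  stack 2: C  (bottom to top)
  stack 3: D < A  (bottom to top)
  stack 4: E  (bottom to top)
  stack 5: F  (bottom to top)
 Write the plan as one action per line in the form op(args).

unstack(E, A)
putdown(E)
unstack(C, D)
putdown(C)
pickup(A)
stack(A, D)

step 1 (unstack(E, A)): towers=[A; B; D/C; F] holding=E
step 2 (putdown(E)): towers=[A; B; D/C; E; F] holding=-
step 3 (unstack(C, D)): towers=[A; B; D; E; F] holding=C
step 4 (putdown(C)): towers=[A; B; C; D; E; F] holding=-
step 5 (pickup(A)): towers=[B; C; D; E; F] holding=A
step 6 (stack(A, D)): towers=[B; C; D/A; E; F] holding=-
goal check: towers=[B; C; D/A; E; F] holding=- — reached (length 6, optimal by BFS)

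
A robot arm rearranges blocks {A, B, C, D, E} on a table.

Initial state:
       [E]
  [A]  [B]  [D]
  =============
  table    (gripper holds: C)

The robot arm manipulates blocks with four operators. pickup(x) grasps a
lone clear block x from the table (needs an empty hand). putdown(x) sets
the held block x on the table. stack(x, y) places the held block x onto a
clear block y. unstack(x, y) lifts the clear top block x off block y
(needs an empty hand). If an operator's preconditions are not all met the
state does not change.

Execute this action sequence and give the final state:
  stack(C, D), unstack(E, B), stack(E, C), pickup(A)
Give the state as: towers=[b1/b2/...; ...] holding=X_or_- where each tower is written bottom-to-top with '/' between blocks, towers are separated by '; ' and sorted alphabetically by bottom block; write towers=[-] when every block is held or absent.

towers=[B; D/C/E] holding=A

step 1 (stack(C, D)): towers=[A; B/E; D/C] holding=-
step 2 (unstack(E, B)): towers=[A; B; D/C] holding=E
step 3 (stack(E, C)): towers=[A; B; D/C/E] holding=-
step 4 (pickup(A)): towers=[B; D/C/E] holding=A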